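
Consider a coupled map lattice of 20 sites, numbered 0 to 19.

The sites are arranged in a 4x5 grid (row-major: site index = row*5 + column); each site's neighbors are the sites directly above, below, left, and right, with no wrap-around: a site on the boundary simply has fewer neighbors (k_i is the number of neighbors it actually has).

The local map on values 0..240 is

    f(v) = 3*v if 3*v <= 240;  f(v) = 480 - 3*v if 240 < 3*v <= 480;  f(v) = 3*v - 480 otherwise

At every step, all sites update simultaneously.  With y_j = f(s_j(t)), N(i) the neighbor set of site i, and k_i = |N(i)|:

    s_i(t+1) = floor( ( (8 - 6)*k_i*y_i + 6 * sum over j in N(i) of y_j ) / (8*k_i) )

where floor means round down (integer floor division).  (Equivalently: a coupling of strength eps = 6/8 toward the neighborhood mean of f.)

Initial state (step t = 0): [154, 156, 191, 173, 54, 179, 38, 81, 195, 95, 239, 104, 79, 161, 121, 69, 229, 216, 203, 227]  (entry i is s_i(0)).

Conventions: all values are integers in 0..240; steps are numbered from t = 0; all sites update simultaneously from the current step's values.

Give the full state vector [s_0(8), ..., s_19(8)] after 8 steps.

Answer: [141, 157, 141, 117, 101, 73, 69, 56, 55, 51, 78, 55, 52, 61, 53, 88, 81, 67, 71, 54]

Derivation:
t=0: [154, 156, 191, 173, 54, 179, 38, 81, 195, 95, 239, 104, 79, 161, 121, 69, 229, 216, 203, 227]
t=1: [30, 59, 95, 99, 128, 106, 117, 162, 115, 144, 167, 191, 167, 111, 129, 218, 187, 185, 125, 142]
t=2: [149, 147, 140, 152, 110, 100, 114, 91, 105, 93, 112, 70, 65, 103, 85, 81, 105, 70, 95, 87]
t=3: [90, 67, 82, 99, 121, 123, 153, 156, 154, 185, 192, 172, 198, 189, 204, 175, 205, 191, 198, 212]
t=4: [169, 166, 157, 138, 126, 109, 72, 75, 71, 85, 72, 77, 71, 92, 112, 97, 77, 114, 112, 131]
t=5: [70, 67, 79, 97, 134, 153, 171, 178, 188, 171, 197, 222, 202, 184, 165, 214, 197, 181, 143, 129]
t=6: [135, 170, 170, 147, 102, 93, 94, 103, 86, 52, 120, 117, 101, 69, 53, 123, 130, 87, 69, 48]
t=7: [105, 83, 67, 116, 116, 148, 149, 160, 162, 177, 140, 141, 180, 195, 166, 106, 137, 173, 194, 173]
t=8: [141, 157, 141, 117, 101, 73, 69, 56, 55, 51, 78, 55, 52, 61, 53, 88, 81, 67, 71, 54]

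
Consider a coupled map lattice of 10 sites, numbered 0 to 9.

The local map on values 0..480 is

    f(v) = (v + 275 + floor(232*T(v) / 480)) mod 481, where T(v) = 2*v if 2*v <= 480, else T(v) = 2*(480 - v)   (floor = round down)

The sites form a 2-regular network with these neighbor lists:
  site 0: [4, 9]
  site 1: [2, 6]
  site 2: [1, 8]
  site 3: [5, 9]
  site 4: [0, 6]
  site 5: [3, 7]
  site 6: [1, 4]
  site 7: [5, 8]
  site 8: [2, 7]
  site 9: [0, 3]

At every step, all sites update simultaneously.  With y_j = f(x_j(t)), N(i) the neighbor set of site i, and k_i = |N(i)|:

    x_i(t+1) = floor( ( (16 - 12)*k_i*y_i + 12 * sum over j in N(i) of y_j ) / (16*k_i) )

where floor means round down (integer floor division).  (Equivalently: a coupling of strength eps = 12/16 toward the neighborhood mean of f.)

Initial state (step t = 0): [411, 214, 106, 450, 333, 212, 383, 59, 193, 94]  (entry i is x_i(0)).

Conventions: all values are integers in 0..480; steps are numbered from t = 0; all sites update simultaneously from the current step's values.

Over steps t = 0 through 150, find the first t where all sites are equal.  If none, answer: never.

Simulating step by step:
t=0: [411, 214, 106, 450, 333, 212, 383, 59, 193, 94]  (not all equal)
t=1: [340, 155, 145, 319, 270, 301, 248, 241, 190, 318]  (not all equal)
t=2: [267, 153, 119, 268, 267, 267, 203, 229, 171, 268]  (not all equal)
t=3: [266, 106, 91, 266, 238, 257, 183, 209, 134, 266]  (not all equal)
t=4: [264, 227, 135, 266, 222, 243, 137, 172, 261, 266]  (not all equal)
t=5: [252, 105, 204, 266, 180, 215, 192, 232, 138, 266]  (not all equal)
t=6: [221, 137, 73, 247, 200, 247, 98, 167, 183, 266]  (not all equal)
t=7: [226, 347, 185, 266, 307, 212, 210, 187, 240, 251]  (not all equal)
t=8: [259, 203, 239, 245, 233, 212, 253, 218, 185, 255]  (not all equal)
t=9: [260, 247, 197, 245, 262, 235, 233, 193, 221, 266]  (not all equal)
t=10: [266, 228, 230, 262, 260, 228, 262, 224, 189, 266]  (not all equal)
t=11: [266, 252, 214, 257, 266, 248, 257, 211, 221, 266]  (not all equal)
t=12: [266, 246, 238, 266, 266, 244, 266, 237, 215, 266]  (not all equal)
t=13: [266, 264, 246, 266, 266, 263, 266, 245, 249, 266]  (not all equal)
t=14: [266, 266, 266, 266, 266, 266, 266, 266, 266, 266]  (all equal)

Answer: 14
Key observation: Synchronization is absorbing here: once all sites are equal they stay equal, and step 14 is the first all-equal step.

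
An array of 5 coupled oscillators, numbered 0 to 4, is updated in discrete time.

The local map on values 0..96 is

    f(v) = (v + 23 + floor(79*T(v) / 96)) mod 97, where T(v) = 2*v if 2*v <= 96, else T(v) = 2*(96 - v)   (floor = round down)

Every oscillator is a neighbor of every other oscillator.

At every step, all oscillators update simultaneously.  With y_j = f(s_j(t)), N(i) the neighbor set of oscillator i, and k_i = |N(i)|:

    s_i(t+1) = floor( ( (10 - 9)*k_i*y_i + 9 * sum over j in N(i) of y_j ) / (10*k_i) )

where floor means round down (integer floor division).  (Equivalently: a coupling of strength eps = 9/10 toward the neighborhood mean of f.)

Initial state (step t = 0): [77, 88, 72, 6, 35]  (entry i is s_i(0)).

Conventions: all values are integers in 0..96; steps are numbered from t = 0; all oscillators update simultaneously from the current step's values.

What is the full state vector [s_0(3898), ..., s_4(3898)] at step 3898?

Simulating step by step:
t=0: [77, 88, 72, 6, 35]
t=1: [30, 31, 30, 29, 32]
t=2: [6, 5, 6, 6, 5]
t=3: [37, 37, 37, 37, 37]
t=4: [23, 23, 23, 23, 23]
t=5: [83, 83, 83, 83, 83]
t=6: [30, 30, 30, 30, 30]
t=7: [5, 5, 5, 5, 5]
t=8: [36, 36, 36, 36, 36]
t=9: [21, 21, 21, 21, 21]
t=10: [78, 78, 78, 78, 78]
t=11: [33, 33, 33, 33, 33]
t=12: [13, 13, 13, 13, 13]
t=13: [57, 57, 57, 57, 57]
t=14: [47, 47, 47, 47, 47]
t=15: [50, 50, 50, 50, 50]
t=16: [51, 51, 51, 51, 51]
t=17: [51, 51, 51, 51, 51]

Answer: [51, 51, 51, 51, 51]
Key observation: The state at step 16, [51, 51, 51, 51, 51], reappears at step 17: the system is in a cycle of period 1 from step 16 on.  Therefore the state at step 3898 equals the state at step 16 + ((3898 - 16) mod 1) = 16, which is [51, 51, 51, 51, 51].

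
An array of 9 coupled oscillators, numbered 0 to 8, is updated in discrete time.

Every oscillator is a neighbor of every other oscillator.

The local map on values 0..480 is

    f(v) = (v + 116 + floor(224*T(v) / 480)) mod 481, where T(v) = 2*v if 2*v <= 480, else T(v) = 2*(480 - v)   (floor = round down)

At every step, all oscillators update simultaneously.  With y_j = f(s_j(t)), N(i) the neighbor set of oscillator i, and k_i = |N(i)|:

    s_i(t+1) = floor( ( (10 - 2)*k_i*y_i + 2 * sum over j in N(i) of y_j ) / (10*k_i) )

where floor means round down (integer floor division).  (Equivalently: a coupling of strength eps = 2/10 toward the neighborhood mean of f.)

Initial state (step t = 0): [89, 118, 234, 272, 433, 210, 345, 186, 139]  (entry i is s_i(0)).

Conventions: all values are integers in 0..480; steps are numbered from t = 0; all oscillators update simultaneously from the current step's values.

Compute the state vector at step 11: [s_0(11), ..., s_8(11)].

Answer: [349, 349, 132, 132, 132, 132, 132, 349, 349]

Derivation:
t=0: [89, 118, 234, 272, 433, 210, 345, 186, 139]
t=1: [271, 315, 115, 126, 134, 80, 130, 416, 346]
t=2: [131, 133, 315, 331, 343, 262, 337, 138, 135]
t=3: [336, 339, 131, 131, 131, 128, 131, 346, 342]
t=4: [137, 137, 342, 342, 342, 337, 342, 138, 137]
t=5: [345, 345, 132, 132, 132, 132, 132, 347, 345]
t=6: [139, 139, 344, 344, 344, 344, 344, 139, 139]
t=7: [349, 349, 132, 132, 132, 132, 132, 349, 349]
t=8: [139, 139, 344, 344, 344, 344, 344, 139, 139]
t=9: [349, 349, 132, 132, 132, 132, 132, 349, 349]
t=10: [139, 139, 344, 344, 344, 344, 344, 139, 139]
t=11: [349, 349, 132, 132, 132, 132, 132, 349, 349]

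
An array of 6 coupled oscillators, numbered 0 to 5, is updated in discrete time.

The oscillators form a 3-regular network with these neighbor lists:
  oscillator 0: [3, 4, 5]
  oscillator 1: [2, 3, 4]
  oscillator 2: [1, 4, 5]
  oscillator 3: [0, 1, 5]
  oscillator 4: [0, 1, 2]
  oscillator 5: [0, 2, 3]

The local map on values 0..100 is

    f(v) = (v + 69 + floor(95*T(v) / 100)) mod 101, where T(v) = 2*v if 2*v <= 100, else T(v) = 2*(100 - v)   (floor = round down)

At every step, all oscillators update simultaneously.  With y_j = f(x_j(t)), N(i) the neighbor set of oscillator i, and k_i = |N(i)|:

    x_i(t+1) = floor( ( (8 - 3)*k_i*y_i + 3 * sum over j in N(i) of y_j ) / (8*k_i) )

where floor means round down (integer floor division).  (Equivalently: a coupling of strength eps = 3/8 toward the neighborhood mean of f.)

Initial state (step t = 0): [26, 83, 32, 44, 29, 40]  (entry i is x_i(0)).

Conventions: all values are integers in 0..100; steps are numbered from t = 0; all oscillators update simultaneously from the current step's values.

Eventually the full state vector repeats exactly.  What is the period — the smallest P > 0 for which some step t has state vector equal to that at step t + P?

Answer: 2
Key observation: The state at step 9, [47, 87, 87, 87, 47, 87], reappears at step 11 — and no state repeats earlier — so the cycle the system enters has period 2.

Derivation:
t=0: [26, 83, 32, 44, 29, 40]
t=1: [55, 77, 64, 85, 55, 77]
t=2: [26, 78, 85, 73, 28, 78]
t=3: [55, 82, 78, 84, 57, 81]
t=4: [25, 74, 76, 73, 25, 75]
t=5: [52, 84, 83, 85, 52, 83]
t=6: [28, 73, 73, 72, 28, 73]
t=7: [59, 86, 86, 87, 59, 86]
t=8: [22, 70, 70, 69, 22, 70]
t=9: [47, 87, 87, 87, 47, 87]
t=10: [22, 69, 69, 69, 22, 69]
t=11: [47, 87, 87, 87, 47, 87]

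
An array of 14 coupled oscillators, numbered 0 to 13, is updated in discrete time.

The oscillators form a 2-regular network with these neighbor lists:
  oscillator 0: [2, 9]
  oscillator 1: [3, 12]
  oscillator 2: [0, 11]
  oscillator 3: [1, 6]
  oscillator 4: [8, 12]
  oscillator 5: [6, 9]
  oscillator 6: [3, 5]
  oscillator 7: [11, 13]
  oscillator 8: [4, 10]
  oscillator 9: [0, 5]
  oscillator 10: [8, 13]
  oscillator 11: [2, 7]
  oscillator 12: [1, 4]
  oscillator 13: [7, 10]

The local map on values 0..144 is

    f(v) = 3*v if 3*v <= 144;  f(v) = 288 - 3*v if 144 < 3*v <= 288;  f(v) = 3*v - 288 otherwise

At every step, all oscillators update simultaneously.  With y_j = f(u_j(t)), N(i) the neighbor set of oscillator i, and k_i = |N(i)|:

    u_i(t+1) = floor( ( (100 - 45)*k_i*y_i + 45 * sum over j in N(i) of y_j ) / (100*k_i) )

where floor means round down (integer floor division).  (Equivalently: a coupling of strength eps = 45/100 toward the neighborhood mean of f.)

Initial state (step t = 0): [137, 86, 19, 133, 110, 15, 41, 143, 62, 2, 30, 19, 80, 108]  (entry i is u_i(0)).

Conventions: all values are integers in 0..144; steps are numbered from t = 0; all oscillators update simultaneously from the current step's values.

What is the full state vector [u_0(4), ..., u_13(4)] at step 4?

Simulating step by step:
t=0: [137, 86, 19, 133, 110, 15, 41, 143, 62, 2, 30, 19, 80, 108]
t=1: [81, 52, 71, 95, 56, 53, 102, 98, 85, 41, 80, 75, 42, 71]
t=2: [69, 101, 65, 35, 101, 102, 39, 34, 55, 106, 50, 52, 126, 53]
t=3: [72, 52, 99, 87, 56, 42, 92, 114, 102, 38, 132, 116, 56, 124]
t=4: [67, 105, 34, 47, 97, 97, 41, 62, 61, 107, 82, 47, 122, 82]

Answer: [67, 105, 34, 47, 97, 97, 41, 62, 61, 107, 82, 47, 122, 82]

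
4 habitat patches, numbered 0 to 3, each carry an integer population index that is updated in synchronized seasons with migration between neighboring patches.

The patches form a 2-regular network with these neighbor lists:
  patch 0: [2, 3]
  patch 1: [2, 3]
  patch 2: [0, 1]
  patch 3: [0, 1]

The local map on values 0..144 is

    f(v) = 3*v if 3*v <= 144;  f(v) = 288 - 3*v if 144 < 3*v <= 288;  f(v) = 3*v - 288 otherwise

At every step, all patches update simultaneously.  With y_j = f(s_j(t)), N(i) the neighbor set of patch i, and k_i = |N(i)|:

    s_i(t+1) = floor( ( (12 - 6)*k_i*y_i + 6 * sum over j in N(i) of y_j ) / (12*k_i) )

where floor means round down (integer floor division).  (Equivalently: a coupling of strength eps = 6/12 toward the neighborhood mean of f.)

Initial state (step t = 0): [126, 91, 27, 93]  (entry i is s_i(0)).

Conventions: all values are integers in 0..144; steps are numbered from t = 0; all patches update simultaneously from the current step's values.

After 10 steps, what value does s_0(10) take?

Simulating step by step:
t=0: [126, 91, 27, 93]
t=1: [67, 30, 66, 30]
t=2: [88, 90, 89, 89]
t=3: [22, 19, 21, 21]
t=4: [64, 60, 62, 62]
t=5: [99, 105, 102, 102]
t=6: [13, 22, 18, 18]
t=7: [46, 60, 53, 53]
t=8: [133, 118, 126, 126]
t=9: [100, 78, 89, 89]
t=10: [16, 37, 27, 27]

Answer: s_0(10) = 16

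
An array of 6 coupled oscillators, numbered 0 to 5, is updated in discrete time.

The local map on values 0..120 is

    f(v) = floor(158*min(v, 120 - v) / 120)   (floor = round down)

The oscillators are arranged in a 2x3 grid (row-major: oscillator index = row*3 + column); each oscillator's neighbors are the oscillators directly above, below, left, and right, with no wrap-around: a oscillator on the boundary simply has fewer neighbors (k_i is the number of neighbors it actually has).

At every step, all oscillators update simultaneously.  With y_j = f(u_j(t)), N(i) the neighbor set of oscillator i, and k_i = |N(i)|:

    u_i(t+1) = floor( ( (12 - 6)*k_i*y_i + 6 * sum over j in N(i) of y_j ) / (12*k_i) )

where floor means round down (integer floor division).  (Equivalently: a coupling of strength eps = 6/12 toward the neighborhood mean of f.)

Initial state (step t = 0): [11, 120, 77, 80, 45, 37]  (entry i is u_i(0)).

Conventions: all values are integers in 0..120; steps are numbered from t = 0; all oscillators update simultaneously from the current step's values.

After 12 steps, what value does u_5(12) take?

Answer: u_5(12) = 75

Derivation:
t=0: [11, 120, 77, 80, 45, 37]
t=1: [20, 21, 40, 44, 46, 52]
t=2: [34, 36, 49, 50, 55, 62]
t=3: [50, 53, 62, 61, 67, 72]
t=4: [69, 69, 71, 72, 69, 67]
t=5: [66, 66, 66, 65, 66, 67]
t=6: [71, 71, 70, 71, 70, 70]
t=7: [64, 64, 64, 64, 64, 65]
t=8: [73, 73, 72, 73, 72, 72]
t=9: [61, 61, 62, 61, 62, 63]
t=10: [77, 76, 76, 76, 76, 75]
t=11: [56, 56, 57, 56, 57, 58]
t=12: [73, 73, 74, 73, 74, 75]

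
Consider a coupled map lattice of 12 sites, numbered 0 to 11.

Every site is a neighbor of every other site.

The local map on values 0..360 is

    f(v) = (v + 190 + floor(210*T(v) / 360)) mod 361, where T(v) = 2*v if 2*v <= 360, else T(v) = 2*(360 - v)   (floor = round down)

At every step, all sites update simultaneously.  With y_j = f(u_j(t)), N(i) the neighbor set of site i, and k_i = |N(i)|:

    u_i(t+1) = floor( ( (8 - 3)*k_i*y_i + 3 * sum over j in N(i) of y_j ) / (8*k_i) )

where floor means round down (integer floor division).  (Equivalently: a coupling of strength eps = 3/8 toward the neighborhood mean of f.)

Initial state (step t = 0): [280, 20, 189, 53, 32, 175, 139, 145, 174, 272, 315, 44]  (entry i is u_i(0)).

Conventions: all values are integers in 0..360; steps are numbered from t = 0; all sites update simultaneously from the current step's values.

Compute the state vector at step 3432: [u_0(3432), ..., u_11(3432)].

Simulating step by step:
t=0: [280, 20, 189, 53, 32, 175, 139, 145, 174, 272, 315, 44]
t=1: [207, 225, 216, 267, 241, 211, 164, 172, 209, 208, 203, 256]
t=2: [211, 209, 210, 205, 208, 210, 193, 203, 211, 211, 212, 206]
t=3: [213, 213, 213, 213, 213, 213, 215, 214, 213, 213, 213, 213]
t=4: [213, 213, 213, 213, 213, 213, 213, 213, 213, 213, 213, 213]
t=5: [213, 213, 213, 213, 213, 213, 213, 213, 213, 213, 213, 213]

Answer: [213, 213, 213, 213, 213, 213, 213, 213, 213, 213, 213, 213]
Key observation: The state at step 4, [213, 213, 213, 213, 213, 213, 213, 213, 213, 213, 213, 213], reappears at step 5: the system is in a cycle of period 1 from step 4 on.  Therefore the state at step 3432 equals the state at step 4 + ((3432 - 4) mod 1) = 4, which is [213, 213, 213, 213, 213, 213, 213, 213, 213, 213, 213, 213].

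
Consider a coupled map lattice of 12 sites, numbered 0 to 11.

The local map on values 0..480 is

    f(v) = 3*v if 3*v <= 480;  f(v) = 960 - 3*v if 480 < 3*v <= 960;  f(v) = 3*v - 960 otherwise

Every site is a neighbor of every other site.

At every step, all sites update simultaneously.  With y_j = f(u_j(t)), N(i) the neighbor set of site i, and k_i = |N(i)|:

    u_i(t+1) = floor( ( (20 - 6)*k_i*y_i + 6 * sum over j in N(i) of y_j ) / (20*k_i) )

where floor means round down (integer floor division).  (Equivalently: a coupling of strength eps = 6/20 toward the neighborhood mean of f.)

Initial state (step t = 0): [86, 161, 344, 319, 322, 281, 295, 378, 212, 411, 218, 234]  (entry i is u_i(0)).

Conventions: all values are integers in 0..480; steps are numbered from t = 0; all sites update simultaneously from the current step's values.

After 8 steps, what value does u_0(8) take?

Answer: u_0(8) = 346

Derivation:
t=0: [86, 161, 344, 319, 322, 281, 295, 378, 212, 411, 218, 234]
t=1: [237, 384, 112, 65, 67, 142, 114, 180, 281, 247, 269, 237]
t=2: [252, 213, 310, 215, 219, 371, 314, 367, 163, 231, 187, 252]
t=3: [214, 293, 97, 288, 280, 180, 89, 171, 393, 256, 345, 214]
t=4: [291, 132, 273, 142, 158, 360, 257, 378, 224, 206, 128, 291]
t=5: [143, 351, 179, 371, 403, 165, 211, 201, 278, 314, 343, 143]
t=6: [374, 148, 370, 188, 253, 398, 305, 325, 170, 97, 132, 374]
t=7: [189, 379, 181, 346, 215, 237, 110, 90, 383, 276, 346, 189]
t=8: [346, 201, 362, 134, 294, 249, 304, 264, 209, 171, 134, 346]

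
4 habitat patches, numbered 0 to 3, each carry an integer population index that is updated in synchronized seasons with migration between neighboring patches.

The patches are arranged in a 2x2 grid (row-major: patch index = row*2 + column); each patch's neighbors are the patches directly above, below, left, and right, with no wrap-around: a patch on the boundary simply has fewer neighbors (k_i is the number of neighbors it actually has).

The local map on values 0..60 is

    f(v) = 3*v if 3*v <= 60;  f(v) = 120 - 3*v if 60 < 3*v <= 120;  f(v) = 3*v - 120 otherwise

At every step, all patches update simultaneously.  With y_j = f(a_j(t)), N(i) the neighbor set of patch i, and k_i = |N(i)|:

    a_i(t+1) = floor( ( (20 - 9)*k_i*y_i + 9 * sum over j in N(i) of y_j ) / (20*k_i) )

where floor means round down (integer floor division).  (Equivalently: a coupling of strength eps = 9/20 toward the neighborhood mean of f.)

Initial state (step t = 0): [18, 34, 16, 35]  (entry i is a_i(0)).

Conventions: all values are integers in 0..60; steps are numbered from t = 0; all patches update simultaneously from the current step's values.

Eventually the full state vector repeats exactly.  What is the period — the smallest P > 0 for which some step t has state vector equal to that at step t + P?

Simulating step by step:
t=0: [18, 34, 16, 35]
t=1: [44, 25, 41, 23]
t=2: [17, 38, 15, 38]
t=3: [39, 16, 37, 14]
t=4: [14, 36, 15, 35]
t=5: [35, 19, 37, 21]
t=6: [23, 47, 21, 46]
t=7: [45, 27, 46, 27]
t=8: [21, 33, 22, 34]
t=9: [48, 28, 46, 26]
t=10: [25, 34, 24, 35]
t=11: [39, 23, 39, 23]
t=12: [13, 40, 13, 40]
t=13: [30, 8, 30, 8]
t=14: [28, 25, 28, 25]
t=15: [38, 42, 38, 42]
t=16: [6, 6, 6, 6]
t=17: [18, 18, 18, 18]
t=18: [54, 54, 54, 54]
t=19: [42, 42, 42, 42]
t=20: [6, 6, 6, 6]

Answer: 4
Key observation: The state at step 16, [6, 6, 6, 6], reappears at step 20 — and no state repeats earlier — so the cycle the system enters has period 4.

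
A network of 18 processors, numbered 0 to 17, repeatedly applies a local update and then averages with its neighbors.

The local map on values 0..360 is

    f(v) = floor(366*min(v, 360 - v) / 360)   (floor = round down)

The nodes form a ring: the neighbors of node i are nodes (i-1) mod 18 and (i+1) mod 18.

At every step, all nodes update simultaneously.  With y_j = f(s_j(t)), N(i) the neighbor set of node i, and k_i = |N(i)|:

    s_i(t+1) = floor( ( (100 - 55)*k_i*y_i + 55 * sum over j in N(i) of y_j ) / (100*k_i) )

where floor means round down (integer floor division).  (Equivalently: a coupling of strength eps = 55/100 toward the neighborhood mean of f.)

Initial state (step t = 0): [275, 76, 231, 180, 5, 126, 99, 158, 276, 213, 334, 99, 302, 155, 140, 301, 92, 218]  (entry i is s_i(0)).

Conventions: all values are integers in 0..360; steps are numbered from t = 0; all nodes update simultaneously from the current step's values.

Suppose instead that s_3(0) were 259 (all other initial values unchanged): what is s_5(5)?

Answer: s_5(5) = 98
Key observation: This trace re-runs the system from the modified initial state.

Derivation:
t=0: [275, 76, 231, 259, 5, 126, 99, 158, 276, 213, 334, 99, 302, 155, 140, 301, 92, 218]
t=1: [99, 94, 108, 83, 65, 86, 124, 122, 123, 97, 80, 68, 96, 125, 123, 91, 97, 114]
t=2: [102, 100, 98, 85, 76, 91, 114, 124, 117, 100, 82, 80, 97, 118, 116, 102, 101, 106]
t=3: [103, 101, 95, 87, 83, 94, 111, 120, 115, 100, 87, 86, 99, 112, 113, 106, 103, 104]
t=4: [103, 100, 95, 89, 88, 96, 110, 117, 113, 101, 91, 90, 100, 109, 111, 108, 105, 104]
t=5: [103, 100, 95, 91, 91, 98, 109, 114, 111, 102, 94, 94, 100, 108, 110, 109, 106, 105]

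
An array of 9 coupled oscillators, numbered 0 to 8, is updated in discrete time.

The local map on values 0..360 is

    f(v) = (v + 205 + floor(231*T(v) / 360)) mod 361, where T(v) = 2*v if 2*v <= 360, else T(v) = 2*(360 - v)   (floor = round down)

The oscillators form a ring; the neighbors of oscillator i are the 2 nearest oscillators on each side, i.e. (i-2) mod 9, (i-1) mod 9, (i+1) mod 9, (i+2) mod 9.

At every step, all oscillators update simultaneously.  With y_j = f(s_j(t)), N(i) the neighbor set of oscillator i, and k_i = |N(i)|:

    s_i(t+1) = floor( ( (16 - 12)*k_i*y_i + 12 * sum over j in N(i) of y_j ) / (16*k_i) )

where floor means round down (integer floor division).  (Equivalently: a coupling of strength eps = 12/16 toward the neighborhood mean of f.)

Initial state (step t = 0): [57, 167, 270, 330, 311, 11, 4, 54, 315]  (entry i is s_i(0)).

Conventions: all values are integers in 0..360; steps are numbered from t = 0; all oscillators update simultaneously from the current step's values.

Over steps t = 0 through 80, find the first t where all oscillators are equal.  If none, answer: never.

Simulating step by step:
t=0: [57, 167, 270, 330, 311, 11, 4, 54, 315]  (not all equal)
t=1: [270, 242, 242, 221, 220, 239, 239, 268, 260]  (not all equal)
t=2: [232, 235, 237, 239, 240, 238, 236, 233, 233]  (not all equal)
t=3: [239, 238, 238, 238, 238, 238, 238, 239, 239]  (not all equal)
t=4: [238, 238, 238, 238, 238, 238, 238, 238, 238]  (all equal)

Answer: 4
Key observation: Synchronization is absorbing here: once all oscillators are equal they stay equal, and step 4 is the first all-equal step.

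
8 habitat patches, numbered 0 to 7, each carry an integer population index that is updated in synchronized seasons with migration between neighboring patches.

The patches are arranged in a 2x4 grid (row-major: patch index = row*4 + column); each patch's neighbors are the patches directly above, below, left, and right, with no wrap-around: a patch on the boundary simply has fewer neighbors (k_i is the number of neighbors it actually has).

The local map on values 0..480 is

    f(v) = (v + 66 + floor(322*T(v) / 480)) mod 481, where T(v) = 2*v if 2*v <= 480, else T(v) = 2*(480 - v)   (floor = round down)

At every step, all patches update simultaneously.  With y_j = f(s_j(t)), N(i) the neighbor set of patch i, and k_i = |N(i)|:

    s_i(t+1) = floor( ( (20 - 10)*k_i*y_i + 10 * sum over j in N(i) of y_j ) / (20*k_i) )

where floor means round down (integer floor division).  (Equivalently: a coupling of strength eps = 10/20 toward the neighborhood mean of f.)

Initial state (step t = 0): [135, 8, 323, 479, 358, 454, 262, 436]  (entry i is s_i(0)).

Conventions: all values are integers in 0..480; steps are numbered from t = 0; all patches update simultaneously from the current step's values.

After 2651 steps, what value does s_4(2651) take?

Simulating step by step:
t=0: [135, 8, 323, 479, 358, 454, 262, 436]
t=1: [238, 137, 107, 82, 166, 91, 114, 91]
t=2: [281, 315, 320, 277, 332, 334, 311, 287]
t=3: [125, 121, 122, 129, 119, 116, 121, 129]
t=4: [352, 348, 353, 363, 345, 342, 350, 363]
t=5: [109, 109, 107, 105, 110, 111, 108, 105]
t=6: [321, 320, 316, 312, 323, 322, 317, 312]
t=7: [118, 119, 120, 121, 118, 118, 120, 121]
t=8: [342, 343, 346, 348, 342, 343, 346, 348]
t=9: [111, 111, 110, 110, 111, 111, 110, 110]
t=10: [325, 324, 323, 323, 325, 324, 323, 323]
t=11: [117, 117, 118, 118, 117, 117, 118, 118]
t=12: [339, 339, 341, 342, 339, 339, 341, 342]
t=13: [113, 112, 112, 112, 113, 112, 112, 112]
t=14: [329, 328, 328, 328, 329, 328, 328, 328]
t=15: [116, 116, 116, 116, 116, 116, 116, 116]
t=16: [337, 337, 337, 337, 337, 337, 337, 337]
t=17: [113, 113, 113, 113, 113, 113, 113, 113]
t=18: [330, 330, 330, 330, 330, 330, 330, 330]
t=19: [116, 116, 116, 116, 116, 116, 116, 116]

Answer: s_4(2651) = 116
Key observation: The state at step 15, [116, 116, 116, 116, 116, 116, 116, 116], reappears at step 19: the system is in a cycle of period 4 from step 15 on.  Therefore the state at step 2651 equals the state at step 15 + ((2651 - 15) mod 4) = 15, which is [116, 116, 116, 116, 116, 116, 116, 116].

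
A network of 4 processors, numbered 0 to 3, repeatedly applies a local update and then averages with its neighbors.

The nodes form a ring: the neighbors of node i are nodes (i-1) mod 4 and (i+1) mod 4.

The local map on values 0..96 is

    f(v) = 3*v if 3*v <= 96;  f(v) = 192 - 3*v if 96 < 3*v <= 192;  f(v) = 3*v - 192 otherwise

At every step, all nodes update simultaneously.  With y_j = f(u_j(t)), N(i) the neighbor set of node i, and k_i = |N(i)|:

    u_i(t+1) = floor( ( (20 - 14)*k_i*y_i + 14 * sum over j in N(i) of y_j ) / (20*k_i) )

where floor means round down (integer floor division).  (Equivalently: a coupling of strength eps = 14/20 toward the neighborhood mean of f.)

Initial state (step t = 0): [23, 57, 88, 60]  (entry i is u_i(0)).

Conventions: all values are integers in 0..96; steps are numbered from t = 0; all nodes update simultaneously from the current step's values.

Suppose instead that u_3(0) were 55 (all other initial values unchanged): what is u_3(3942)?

Simulating step by step:
t=0: [23, 57, 88, 55]
t=1: [37, 55, 38, 57]
t=2: [41, 63, 40, 61]
t=3: [24, 50, 25, 52]
t=4: [48, 64, 49, 62]
t=5: [16, 32, 15, 34]
t=6: [79, 61, 78, 59]
t=7: [21, 33, 21, 34]
t=8: [82, 72, 82, 71]
t=9: [31, 45, 31, 44]
t=10: [68, 82, 68, 83]
t=11: [42, 24, 42, 25]
t=12: [71, 67, 71, 68]
t=13: [13, 17, 13, 18]
t=14: [48, 42, 48, 43]
t=15: [59, 53, 59, 52]
t=16: [28, 20, 28, 21]
t=17: [68, 76, 68, 77]
t=18: [29, 19, 29, 20]
t=19: [67, 78, 67, 78]
t=20: [32, 18, 32, 18]
t=21: [66, 83, 66, 83]
t=22: [41, 21, 41, 21]
t=23: [64, 67, 64, 67]
t=24: [6, 2, 6, 2]
t=25: [9, 14, 9, 14]
t=26: [37, 31, 37, 31]
t=27: [89, 84, 89, 84]
t=28: [64, 70, 64, 70]
t=29: [12, 5, 12, 5]
t=30: [21, 29, 21, 29]
t=31: [79, 70, 79, 70]
t=32: [26, 36, 26, 36]
t=33: [82, 79, 82, 79]
t=34: [47, 51, 47, 51]
t=35: [42, 47, 42, 47]
t=36: [55, 61, 55, 61]
t=37: [14, 21, 14, 21]
t=38: [56, 48, 56, 48]
t=39: [40, 31, 40, 31]
t=40: [86, 78, 86, 78]
t=41: [49, 58, 49, 58]
t=42: [26, 36, 26, 36]

Answer: u_3(3942) = 36
Key observation: The state at step 32, [26, 36, 26, 36], reappears at step 42: the system is in a cycle of period 10 from step 32 on.  Therefore the state at step 3942 equals the state at step 32 + ((3942 - 32) mod 10) = 32, which is [26, 36, 26, 36].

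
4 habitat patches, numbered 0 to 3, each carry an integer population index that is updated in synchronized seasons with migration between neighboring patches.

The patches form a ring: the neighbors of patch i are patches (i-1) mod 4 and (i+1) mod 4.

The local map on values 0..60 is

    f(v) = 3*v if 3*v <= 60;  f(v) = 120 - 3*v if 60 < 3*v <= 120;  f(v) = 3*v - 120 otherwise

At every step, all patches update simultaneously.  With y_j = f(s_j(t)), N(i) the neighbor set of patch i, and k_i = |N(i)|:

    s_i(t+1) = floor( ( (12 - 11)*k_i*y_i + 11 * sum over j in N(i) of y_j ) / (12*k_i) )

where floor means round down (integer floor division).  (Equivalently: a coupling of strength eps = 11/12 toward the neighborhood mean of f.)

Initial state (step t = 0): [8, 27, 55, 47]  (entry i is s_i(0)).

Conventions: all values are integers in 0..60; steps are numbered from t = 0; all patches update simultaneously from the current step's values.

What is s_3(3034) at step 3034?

Answer: s_3(3034) = 6
Key observation: The state at step 19, [18, 18, 18, 18], reappears at step 23: the system is in a cycle of period 4 from step 19 on.  Therefore the state at step 3034 equals the state at step 19 + ((3034 - 19) mod 4) = 22, which is [6, 6, 6, 6].

Derivation:
t=0: [8, 27, 55, 47]
t=1: [29, 34, 31, 33]
t=2: [20, 29, 20, 29]
t=3: [35, 57, 35, 57]
t=4: [48, 18, 48, 18]
t=5: [51, 26, 51, 26]
t=6: [41, 33, 41, 33]
t=7: [19, 4, 19, 4]
t=8: [15, 53, 15, 53]
t=9: [39, 44, 39, 44]
t=10: [11, 3, 11, 3]
t=11: [11, 31, 11, 31]
t=12: [27, 32, 27, 32]
t=13: [25, 37, 25, 37]
t=14: [12, 42, 12, 42]
t=15: [8, 33, 8, 33]
t=16: [21, 23, 21, 23]
t=17: [51, 56, 51, 56]
t=18: [46, 34, 46, 34]
t=19: [18, 18, 18, 18]
t=20: [54, 54, 54, 54]
t=21: [42, 42, 42, 42]
t=22: [6, 6, 6, 6]
t=23: [18, 18, 18, 18]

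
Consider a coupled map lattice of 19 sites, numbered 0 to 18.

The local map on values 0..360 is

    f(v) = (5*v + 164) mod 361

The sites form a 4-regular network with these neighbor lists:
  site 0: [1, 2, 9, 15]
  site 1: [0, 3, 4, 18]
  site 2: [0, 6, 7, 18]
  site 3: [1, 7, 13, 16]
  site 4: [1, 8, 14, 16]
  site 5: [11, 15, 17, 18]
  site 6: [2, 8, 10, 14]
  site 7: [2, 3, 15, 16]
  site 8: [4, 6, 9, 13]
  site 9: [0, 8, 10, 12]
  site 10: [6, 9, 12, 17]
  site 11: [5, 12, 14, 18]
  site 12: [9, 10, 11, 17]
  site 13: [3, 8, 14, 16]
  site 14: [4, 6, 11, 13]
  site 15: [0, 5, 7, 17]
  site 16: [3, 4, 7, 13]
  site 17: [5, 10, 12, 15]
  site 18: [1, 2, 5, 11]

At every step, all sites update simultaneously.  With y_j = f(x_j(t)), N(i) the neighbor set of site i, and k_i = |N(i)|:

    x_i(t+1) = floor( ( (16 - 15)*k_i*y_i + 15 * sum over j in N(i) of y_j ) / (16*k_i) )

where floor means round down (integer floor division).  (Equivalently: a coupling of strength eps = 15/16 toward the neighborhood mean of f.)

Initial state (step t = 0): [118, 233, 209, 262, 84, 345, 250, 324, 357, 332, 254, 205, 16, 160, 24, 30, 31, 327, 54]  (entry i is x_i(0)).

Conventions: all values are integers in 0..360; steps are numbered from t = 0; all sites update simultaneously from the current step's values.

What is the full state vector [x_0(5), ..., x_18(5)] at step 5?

Simulating step by step:
t=0: [118, 233, 209, 262, 84, 345, 250, 324, 357, 332, 254, 205, 16, 160, 24, 30, 31, 327, 54]
t=1: [167, 99, 189, 270, 246, 204, 232, 206, 200, 181, 244, 167, 210, 197, 229, 209, 215, 254, 136]
t=2: [204, 201, 177, 152, 197, 211, 163, 95, 231, 206, 269, 153, 307, 129, 223, 204, 140, 176, 172]
t=3: [152, 162, 240, 151, 158, 226, 209, 198, 136, 160, 225, 221, 181, 187, 156, 202, 157, 150, 196]
t=4: [215, 177, 125, 144, 207, 137, 202, 191, 152, 220, 225, 208, 215, 181, 145, 164, 135, 212, 221]
t=5: [205, 165, 114, 203, 197, 174, 156, 144, 184, 180, 146, 156, 161, 173, 168, 124, 162, 184, 162]

Answer: [205, 165, 114, 203, 197, 174, 156, 144, 184, 180, 146, 156, 161, 173, 168, 124, 162, 184, 162]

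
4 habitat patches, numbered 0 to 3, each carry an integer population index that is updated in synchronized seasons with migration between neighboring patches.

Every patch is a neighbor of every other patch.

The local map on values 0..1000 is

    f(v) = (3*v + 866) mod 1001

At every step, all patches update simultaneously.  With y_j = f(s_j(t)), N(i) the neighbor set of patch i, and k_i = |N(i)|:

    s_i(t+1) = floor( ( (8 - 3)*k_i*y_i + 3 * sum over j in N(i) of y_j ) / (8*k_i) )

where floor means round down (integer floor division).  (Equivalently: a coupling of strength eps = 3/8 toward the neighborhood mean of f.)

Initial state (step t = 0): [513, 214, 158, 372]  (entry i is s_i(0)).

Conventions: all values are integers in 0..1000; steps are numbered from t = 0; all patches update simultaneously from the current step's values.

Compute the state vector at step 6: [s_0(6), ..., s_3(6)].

Answer: [683, 326, 313, 217]

Derivation:
t=0: [513, 214, 158, 372]
t=1: [480, 532, 448, 769]
t=2: [294, 372, 246, 227]
t=3: [733, 850, 661, 632]
t=4: [291, 466, 683, 640]
t=5: [706, 468, 793, 729]
t=6: [683, 326, 313, 217]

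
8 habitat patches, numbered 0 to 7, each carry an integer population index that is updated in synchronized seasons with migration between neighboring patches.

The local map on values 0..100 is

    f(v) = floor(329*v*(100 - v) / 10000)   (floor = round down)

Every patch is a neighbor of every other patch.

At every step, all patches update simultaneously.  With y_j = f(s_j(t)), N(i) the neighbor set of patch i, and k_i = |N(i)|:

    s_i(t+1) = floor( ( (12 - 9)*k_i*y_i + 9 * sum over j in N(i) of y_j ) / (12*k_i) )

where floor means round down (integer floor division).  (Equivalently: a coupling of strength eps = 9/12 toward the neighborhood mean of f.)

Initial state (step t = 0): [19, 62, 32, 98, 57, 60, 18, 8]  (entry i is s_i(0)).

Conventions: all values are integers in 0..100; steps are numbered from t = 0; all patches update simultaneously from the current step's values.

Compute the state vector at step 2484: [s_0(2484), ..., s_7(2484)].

Answer: [82, 82, 82, 82, 82, 82, 82, 82]
Key observation: The state at step 4, [82, 82, 82, 82, 82, 82, 82, 82], reappears at step 6: the system is in a cycle of period 2 from step 4 on.  Therefore the state at step 2484 equals the state at step 4 + ((2484 - 4) mod 2) = 4, which is [82, 82, 82, 82, 82, 82, 82, 82].

Derivation:
t=0: [19, 62, 32, 98, 57, 60, 18, 8]
t=1: [53, 57, 56, 47, 57, 57, 53, 49]
t=2: [80, 80, 80, 80, 80, 80, 80, 80]
t=3: [52, 52, 52, 52, 52, 52, 52, 52]
t=4: [82, 82, 82, 82, 82, 82, 82, 82]
t=5: [48, 48, 48, 48, 48, 48, 48, 48]
t=6: [82, 82, 82, 82, 82, 82, 82, 82]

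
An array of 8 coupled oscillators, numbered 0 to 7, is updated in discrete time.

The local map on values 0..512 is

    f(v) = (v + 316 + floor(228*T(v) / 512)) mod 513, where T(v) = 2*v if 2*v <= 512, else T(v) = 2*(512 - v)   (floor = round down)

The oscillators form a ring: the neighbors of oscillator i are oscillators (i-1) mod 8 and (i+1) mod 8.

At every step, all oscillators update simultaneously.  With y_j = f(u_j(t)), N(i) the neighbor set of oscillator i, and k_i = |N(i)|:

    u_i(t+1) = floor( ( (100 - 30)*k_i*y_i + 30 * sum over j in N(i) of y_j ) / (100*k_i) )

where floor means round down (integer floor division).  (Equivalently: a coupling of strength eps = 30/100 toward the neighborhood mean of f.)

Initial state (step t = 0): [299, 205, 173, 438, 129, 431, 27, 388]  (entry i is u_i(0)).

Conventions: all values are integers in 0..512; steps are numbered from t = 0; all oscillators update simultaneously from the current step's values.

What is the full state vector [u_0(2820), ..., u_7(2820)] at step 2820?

Answer: [290, 290, 290, 290, 290, 290, 290, 290]
Key observation: The state at step 11, [290, 290, 290, 290, 290, 290, 290, 290], reappears at step 12: the system is in a cycle of period 1 from step 11 on.  Therefore the state at step 2820 equals the state at step 11 + ((2820 - 11) mod 1) = 11, which is [290, 290, 290, 290, 290, 290, 290, 290].

Derivation:
t=0: [299, 205, 173, 438, 129, 431, 27, 388]
t=1: [277, 196, 165, 240, 124, 276, 347, 309]
t=2: [272, 181, 144, 201, 107, 252, 294, 292]
t=3: [266, 155, 101, 140, 72, 239, 289, 289]
t=4: [259, 186, 378, 190, 364, 289, 284, 289]
t=5: [267, 195, 257, 203, 276, 291, 290, 289]
t=6: [270, 205, 254, 216, 273, 289, 290, 289]
t=7: [273, 218, 258, 233, 276, 289, 290, 289]
t=8: [277, 236, 269, 256, 282, 289, 290, 289]
t=9: [283, 260, 282, 287, 288, 289, 290, 289]
t=10: [288, 287, 288, 289, 290, 290, 290, 289]
t=11: [290, 290, 290, 290, 290, 290, 290, 290]
t=12: [290, 290, 290, 290, 290, 290, 290, 290]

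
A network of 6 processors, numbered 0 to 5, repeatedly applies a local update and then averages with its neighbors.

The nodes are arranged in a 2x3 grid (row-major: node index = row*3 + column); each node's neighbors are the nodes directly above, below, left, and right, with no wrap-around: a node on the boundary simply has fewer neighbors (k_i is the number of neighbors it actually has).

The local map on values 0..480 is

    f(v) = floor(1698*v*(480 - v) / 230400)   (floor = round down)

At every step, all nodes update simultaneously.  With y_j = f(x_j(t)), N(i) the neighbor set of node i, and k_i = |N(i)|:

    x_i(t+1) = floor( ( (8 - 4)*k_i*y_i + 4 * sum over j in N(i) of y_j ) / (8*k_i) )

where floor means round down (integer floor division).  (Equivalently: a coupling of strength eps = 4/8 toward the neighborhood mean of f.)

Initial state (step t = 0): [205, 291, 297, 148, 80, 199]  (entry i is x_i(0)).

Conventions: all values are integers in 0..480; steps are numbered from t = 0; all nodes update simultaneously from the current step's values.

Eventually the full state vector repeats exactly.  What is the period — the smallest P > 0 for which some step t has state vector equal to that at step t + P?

Simulating step by step:
t=0: [205, 291, 297, 148, 80, 199]
t=1: [399, 377, 404, 343, 314, 364]
t=2: [277, 284, 262, 328, 349, 308]
t=3: [401, 400, 410, 371, 362, 384]
t=4: [249, 243, 232, 285, 291, 266]
t=5: [419, 420, 422, 411, 411, 416]
t=6: [192, 188, 185, 203, 202, 195]
t=7: [408, 405, 404, 412, 411, 408]
t=8: [215, 219, 222, 209, 211, 216]
t=9: [419, 420, 421, 417, 418, 420]
t=10: [188, 186, 184, 191, 188, 185]
t=11: [404, 403, 401, 405, 403, 402]
t=12: [225, 228, 231, 225, 227, 230]
t=13: [422, 422, 423, 422, 422, 423]
t=14: [180, 179, 177, 180, 179, 177]
t=15: [397, 396, 395, 397, 396, 395]
t=16: [242, 244, 246, 242, 244, 246]
t=17: [424, 424, 424, 424, 424, 424]
t=18: [174, 174, 174, 174, 174, 174]
t=19: [392, 392, 392, 392, 392, 392]
t=20: [254, 254, 254, 254, 254, 254]
t=21: [423, 423, 423, 423, 423, 423]
t=22: [177, 177, 177, 177, 177, 177]
t=23: [395, 395, 395, 395, 395, 395]
t=24: [247, 247, 247, 247, 247, 247]
t=25: [424, 424, 424, 424, 424, 424]

Answer: 8
Key observation: The state at step 17, [424, 424, 424, 424, 424, 424], reappears at step 25 — and no state repeats earlier — so the cycle the system enters has period 8.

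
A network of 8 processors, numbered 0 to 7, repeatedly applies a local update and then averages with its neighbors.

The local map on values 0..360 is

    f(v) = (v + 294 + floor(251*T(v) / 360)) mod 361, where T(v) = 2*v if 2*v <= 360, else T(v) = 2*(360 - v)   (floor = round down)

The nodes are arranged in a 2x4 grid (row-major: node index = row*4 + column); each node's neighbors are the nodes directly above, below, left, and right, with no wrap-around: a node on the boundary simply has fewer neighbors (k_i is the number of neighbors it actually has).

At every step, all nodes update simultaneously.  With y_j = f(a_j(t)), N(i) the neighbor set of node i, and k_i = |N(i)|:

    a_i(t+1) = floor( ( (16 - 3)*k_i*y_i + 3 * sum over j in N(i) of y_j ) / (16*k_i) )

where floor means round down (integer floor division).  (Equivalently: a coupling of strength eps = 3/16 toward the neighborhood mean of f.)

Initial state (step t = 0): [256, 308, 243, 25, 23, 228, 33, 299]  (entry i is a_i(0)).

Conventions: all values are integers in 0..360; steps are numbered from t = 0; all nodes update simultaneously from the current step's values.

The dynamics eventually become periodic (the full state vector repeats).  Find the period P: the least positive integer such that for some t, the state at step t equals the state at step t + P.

Simulating step by step:
t=0: [256, 308, 243, 25, 23, 228, 33, 299]
t=1: [333, 317, 317, 348, 347, 322, 72, 291]
t=2: [303, 308, 295, 300, 299, 293, 143, 297]
t=3: [315, 313, 314, 316, 317, 315, 283, 312]
t=4: [310, 310, 311, 310, 309, 310, 320, 312]
t=5: [312, 312, 311, 311, 312, 311, 308, 310]
t=6: [311, 311, 312, 312, 311, 311, 312, 312]
t=7: [312, 311, 311, 311, 312, 311, 311, 311]
t=8: [311, 311, 312, 312, 311, 311, 312, 312]

Answer: 2
Key observation: The state at step 6, [311, 311, 312, 312, 311, 311, 312, 312], reappears at step 8 — and no state repeats earlier — so the cycle the system enters has period 2.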